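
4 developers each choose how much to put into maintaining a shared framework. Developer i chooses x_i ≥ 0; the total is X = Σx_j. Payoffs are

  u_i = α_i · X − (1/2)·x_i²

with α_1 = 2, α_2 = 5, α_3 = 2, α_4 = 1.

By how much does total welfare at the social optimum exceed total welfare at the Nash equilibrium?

Developer i's FOC: ∂u_i/∂x_i = α_i − x_i = 0, so x_i* = α_i.
NE contributions = (2, 5, 2, 1); X = 10.
W^NE = (Σα)·X − ½Σα_i² = 10² − ½·34 = 83.
Planner sets x_i = Σα_j = 10 for every i, so X^SO = 4·10 = 40.
W^SO = (Σα)·X^SO − ½·4·(Σα)² = (4/2)·10² = 200.
Deadweight loss = W^SO − W^NE = 117.

117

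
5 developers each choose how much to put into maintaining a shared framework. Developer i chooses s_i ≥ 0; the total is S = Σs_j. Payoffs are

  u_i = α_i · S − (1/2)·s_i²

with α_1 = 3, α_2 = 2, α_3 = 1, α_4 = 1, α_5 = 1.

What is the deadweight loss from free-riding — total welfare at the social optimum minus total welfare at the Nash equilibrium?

Developer i's FOC: ∂u_i/∂s_i = α_i − s_i = 0, so s_i* = α_i.
NE contributions = (3, 2, 1, 1, 1); S = 8.
W^NE = (Σα)·S − ½Σα_i² = 8² − ½·16 = 56.
Planner sets s_i = Σα_j = 8 for every i, so S^SO = 5·8 = 40.
W^SO = (Σα)·S^SO − ½·5·(Σα)² = (5/2)·8² = 160.
Deadweight loss = W^SO − W^NE = 104.

104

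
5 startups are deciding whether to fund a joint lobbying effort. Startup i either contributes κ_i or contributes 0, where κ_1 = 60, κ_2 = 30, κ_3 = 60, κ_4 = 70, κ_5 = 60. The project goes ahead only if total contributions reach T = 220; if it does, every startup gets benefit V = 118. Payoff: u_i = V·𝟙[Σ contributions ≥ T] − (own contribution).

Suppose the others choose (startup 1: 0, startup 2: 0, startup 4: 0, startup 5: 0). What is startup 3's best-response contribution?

Others' total = 0. Even contributing 60 gives 60 < 220: no benefit either way.
Best response: 0.

0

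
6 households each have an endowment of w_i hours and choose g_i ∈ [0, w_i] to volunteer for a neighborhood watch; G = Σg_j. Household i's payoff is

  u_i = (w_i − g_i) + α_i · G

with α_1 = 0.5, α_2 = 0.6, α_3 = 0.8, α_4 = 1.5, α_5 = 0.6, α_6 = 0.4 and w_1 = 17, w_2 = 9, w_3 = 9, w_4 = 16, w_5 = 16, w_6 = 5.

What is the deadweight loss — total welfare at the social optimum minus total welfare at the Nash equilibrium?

∂u_i/∂g_i = α_i − 1, so household i contributes w_i if α_i > 1, else 0.
α_i > 1 for i ∈ {4}; NE contributions (0, 0, 0, 16, 0, 0), G = 16.
W^NE = Σw_i − G^NE + (Σα_i)·G^NE = 72 + 3.4·16 = 126.4.
Planner: ∂(Σu_j)/∂g_i = Σα_j − 1 = 3.4 > 0, so everyone contributes w_i; G^SO = 72, W^SO = 72 + 3.4·72 = 316.8.
Deadweight loss = 190.4.

190.4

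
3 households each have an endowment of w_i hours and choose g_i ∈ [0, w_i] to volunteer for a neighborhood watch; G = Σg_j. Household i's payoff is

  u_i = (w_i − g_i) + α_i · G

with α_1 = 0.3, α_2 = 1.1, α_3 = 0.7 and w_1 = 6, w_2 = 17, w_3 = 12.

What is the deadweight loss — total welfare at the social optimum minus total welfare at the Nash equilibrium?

19.8

∂u_i/∂g_i = α_i − 1, so household i contributes w_i if α_i > 1, else 0.
α_i > 1 for i ∈ {2}; NE contributions (0, 17, 0), G = 17.
W^NE = Σw_i − G^NE + (Σα_i)·G^NE = 35 + 1.1·17 = 53.7.
Planner: ∂(Σu_j)/∂g_i = Σα_j − 1 = 1.1 > 0, so everyone contributes w_i; G^SO = 35, W^SO = 35 + 1.1·35 = 73.5.
Deadweight loss = 19.8.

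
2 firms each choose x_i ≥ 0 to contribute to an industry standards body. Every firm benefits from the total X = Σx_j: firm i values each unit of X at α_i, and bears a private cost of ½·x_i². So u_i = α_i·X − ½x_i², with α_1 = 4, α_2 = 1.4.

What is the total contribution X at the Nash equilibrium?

5.4

Firm i's FOC: ∂u_i/∂x_i = α_i − x_i = 0, so x_i* = α_i.
NE contributions = (4, 1.4); X = 5.4.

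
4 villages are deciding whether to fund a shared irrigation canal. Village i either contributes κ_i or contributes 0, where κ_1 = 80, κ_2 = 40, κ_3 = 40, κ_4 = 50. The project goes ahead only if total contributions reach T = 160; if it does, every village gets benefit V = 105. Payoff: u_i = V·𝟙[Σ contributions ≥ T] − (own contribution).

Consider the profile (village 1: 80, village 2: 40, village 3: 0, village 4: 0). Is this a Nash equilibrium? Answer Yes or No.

Total = 120 < 160: not provided.
Village 1 (pledges 80, payoff -80): dropping to 0 → total 40, payoff 0. Profitable deviation.

No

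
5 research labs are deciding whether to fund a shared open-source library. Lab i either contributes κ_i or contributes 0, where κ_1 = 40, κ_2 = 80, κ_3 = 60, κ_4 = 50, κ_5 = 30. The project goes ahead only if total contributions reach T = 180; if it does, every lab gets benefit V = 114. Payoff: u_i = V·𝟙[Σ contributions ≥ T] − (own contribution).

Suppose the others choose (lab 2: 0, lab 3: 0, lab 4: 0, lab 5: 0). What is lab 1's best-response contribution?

Others' total = 0. Even contributing 40 gives 40 < 180: no benefit either way.
Best response: 0.

0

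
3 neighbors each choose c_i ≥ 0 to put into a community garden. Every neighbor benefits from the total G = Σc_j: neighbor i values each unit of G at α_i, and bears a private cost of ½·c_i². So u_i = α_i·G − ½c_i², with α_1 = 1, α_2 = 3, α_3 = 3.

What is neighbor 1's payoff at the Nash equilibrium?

Neighbor i's FOC: ∂u_i/∂c_i = α_i − c_i = 0, so c_i* = α_i.
NE contributions = (1, 3, 3); G = 7.
u_1 = α_1·G − ½·(c_1)² = 1·7 − ½·1² = 6.5.

6.5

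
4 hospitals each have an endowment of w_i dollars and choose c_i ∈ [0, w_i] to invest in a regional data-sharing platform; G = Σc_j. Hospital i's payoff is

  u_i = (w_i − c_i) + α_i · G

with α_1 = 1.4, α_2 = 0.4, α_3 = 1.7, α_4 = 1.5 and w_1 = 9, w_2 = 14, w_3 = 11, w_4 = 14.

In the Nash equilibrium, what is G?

34

∂u_i/∂c_i = α_i − 1, so hospital i contributes w_i if α_i > 1, else 0.
α_i > 1 for i ∈ {1, 3, 4}; NE contributions (9, 0, 11, 14), G = 34.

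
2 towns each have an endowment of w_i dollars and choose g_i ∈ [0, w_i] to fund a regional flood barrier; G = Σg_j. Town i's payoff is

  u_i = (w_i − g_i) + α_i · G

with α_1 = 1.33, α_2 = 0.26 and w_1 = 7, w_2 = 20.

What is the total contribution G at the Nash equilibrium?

7

∂u_i/∂g_i = α_i − 1, so town i contributes w_i if α_i > 1, else 0.
α_i > 1 for i ∈ {1}; NE contributions (7, 0), G = 7.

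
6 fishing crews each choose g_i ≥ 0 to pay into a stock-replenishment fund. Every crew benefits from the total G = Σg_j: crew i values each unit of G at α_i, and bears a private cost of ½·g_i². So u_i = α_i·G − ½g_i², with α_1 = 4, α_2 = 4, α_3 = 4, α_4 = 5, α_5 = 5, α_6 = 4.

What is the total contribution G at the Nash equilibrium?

Crew i's FOC: ∂u_i/∂g_i = α_i − g_i = 0, so g_i* = α_i.
NE contributions = (4, 4, 4, 5, 5, 4); G = 26.

26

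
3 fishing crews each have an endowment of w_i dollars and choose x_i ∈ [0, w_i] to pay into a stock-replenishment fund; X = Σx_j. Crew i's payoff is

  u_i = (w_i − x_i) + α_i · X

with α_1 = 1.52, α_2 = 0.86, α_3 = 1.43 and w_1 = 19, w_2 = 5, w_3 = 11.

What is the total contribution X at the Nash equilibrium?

∂u_i/∂x_i = α_i − 1, so crew i contributes w_i if α_i > 1, else 0.
α_i > 1 for i ∈ {1, 3}; NE contributions (19, 0, 11), X = 30.

30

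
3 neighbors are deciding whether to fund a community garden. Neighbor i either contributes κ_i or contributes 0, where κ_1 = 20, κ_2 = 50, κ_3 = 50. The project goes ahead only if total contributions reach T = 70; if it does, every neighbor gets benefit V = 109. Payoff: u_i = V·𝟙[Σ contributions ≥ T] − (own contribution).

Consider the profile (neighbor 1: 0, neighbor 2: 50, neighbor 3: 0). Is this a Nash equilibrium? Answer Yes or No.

No

Total = 50 < 70: not provided.
Neighbor 1 (pledges 0, payoff 0): pledging 20 → total 70, payoff 89. Profitable deviation.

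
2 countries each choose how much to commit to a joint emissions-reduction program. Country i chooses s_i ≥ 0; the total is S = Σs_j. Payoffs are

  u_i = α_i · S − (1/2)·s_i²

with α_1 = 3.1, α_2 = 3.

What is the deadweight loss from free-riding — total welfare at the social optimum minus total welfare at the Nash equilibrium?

Country i's FOC: ∂u_i/∂s_i = α_i − s_i = 0, so s_i* = α_i.
NE contributions = (3.1, 3); S = 6.1.
W^NE = (Σα)·S − ½Σα_i² = 6.1² − ½·18.61 = 27.905.
Planner sets s_i = Σα_j = 6.1 for every i, so S^SO = 2·6.1 = 12.2.
W^SO = (Σα)·S^SO − ½·2·(Σα)² = (2/2)·6.1² = 37.21.
Deadweight loss = W^SO − W^NE = 9.305.

9.305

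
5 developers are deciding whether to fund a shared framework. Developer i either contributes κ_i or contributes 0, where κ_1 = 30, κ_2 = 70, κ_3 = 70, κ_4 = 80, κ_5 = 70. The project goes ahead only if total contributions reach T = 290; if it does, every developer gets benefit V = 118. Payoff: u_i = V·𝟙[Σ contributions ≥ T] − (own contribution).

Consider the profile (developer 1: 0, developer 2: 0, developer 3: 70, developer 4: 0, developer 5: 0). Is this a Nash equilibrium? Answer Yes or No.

No

Total = 70 < 290: not provided.
Developer 1 (pledges 0, payoff 0): pledging 30 → total 100, payoff -30. No gain.
Developer 2 (pledges 0, payoff 0): pledging 70 → total 140, payoff -70. No gain.
Developer 3 (pledges 70, payoff -70): dropping to 0 → total 0, payoff 0. Profitable deviation.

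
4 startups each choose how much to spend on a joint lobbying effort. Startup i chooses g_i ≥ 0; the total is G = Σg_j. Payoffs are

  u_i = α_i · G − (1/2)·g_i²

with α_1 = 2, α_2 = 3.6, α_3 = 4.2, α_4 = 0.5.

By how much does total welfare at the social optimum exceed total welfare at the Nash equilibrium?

Startup i's FOC: ∂u_i/∂g_i = α_i − g_i = 0, so g_i* = α_i.
NE contributions = (2, 3.6, 4.2, 0.5); G = 10.3.
W^NE = (Σα)·G − ½Σα_i² = 10.3² − ½·34.85 = 88.665.
Planner sets g_i = Σα_j = 10.3 for every i, so G^SO = 4·10.3 = 41.2.
W^SO = (Σα)·G^SO − ½·4·(Σα)² = (4/2)·10.3² = 212.18.
Deadweight loss = W^SO − W^NE = 123.515.

123.515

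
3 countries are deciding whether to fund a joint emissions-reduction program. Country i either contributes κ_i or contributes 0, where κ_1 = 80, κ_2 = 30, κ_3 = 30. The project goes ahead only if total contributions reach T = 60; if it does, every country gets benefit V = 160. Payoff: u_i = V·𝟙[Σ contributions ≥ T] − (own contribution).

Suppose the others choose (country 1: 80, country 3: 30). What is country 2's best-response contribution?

0

Others' total = 110 ≥ 60; contributing adds cost 30 for no extra benefit.
Best response: 0.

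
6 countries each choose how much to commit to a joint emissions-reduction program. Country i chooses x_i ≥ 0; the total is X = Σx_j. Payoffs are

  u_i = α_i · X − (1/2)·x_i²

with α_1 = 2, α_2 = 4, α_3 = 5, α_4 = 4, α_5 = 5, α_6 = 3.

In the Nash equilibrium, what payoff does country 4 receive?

Country i's FOC: ∂u_i/∂x_i = α_i − x_i = 0, so x_i* = α_i.
NE contributions = (2, 4, 5, 4, 5, 3); X = 23.
u_4 = α_4·X − ½·(x_4)² = 4·23 − ½·4² = 84.

84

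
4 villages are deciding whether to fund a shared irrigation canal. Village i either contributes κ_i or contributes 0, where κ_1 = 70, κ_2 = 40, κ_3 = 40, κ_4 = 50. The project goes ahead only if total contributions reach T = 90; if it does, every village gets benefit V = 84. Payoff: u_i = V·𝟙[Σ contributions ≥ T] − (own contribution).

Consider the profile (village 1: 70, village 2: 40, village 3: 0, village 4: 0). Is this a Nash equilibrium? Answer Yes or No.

Total = 110 ≥ 90: provided.
Village 1 (pledges 70, payoff 14): dropping to 0 → total 40, payoff 0. No gain.
Village 2 (pledges 40, payoff 44): dropping to 0 → total 70, payoff 0. No gain.
Village 3 (pledges 0, payoff 84): pledging 40 → total 150, payoff 44. No gain.
Village 4 (pledges 0, payoff 84): pledging 50 → total 160, payoff 34. No gain.

Yes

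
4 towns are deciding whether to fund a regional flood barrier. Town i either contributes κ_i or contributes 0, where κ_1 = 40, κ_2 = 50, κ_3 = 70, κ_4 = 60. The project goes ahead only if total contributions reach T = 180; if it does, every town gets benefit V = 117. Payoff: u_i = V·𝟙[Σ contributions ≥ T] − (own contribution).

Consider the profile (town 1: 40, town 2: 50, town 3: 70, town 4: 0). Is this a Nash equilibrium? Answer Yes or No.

Total = 160 < 180: not provided.
Town 1 (pledges 40, payoff -40): dropping to 0 → total 120, payoff 0. Profitable deviation.

No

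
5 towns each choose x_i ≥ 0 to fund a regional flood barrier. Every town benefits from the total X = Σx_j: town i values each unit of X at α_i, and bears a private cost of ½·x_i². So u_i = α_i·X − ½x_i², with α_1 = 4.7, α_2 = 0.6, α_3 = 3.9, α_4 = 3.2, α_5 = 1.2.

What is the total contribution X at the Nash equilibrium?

Town i's FOC: ∂u_i/∂x_i = α_i − x_i = 0, so x_i* = α_i.
NE contributions = (4.7, 0.6, 3.9, 3.2, 1.2); X = 13.6.

13.6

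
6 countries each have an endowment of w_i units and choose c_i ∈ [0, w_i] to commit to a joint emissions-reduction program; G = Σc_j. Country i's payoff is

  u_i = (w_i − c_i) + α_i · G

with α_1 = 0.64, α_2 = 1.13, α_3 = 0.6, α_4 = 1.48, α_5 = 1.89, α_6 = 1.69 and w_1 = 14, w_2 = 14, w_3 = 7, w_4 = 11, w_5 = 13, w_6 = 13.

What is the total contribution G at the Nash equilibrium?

∂u_i/∂c_i = α_i − 1, so country i contributes w_i if α_i > 1, else 0.
α_i > 1 for i ∈ {2, 4, 5, 6}; NE contributions (0, 14, 0, 11, 13, 13), G = 51.

51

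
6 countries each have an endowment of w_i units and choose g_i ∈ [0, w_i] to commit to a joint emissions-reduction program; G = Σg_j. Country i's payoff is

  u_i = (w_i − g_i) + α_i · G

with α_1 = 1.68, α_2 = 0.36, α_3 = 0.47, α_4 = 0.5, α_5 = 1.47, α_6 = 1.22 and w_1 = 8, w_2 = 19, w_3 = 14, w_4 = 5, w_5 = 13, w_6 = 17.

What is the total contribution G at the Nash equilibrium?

∂u_i/∂g_i = α_i − 1, so country i contributes w_i if α_i > 1, else 0.
α_i > 1 for i ∈ {1, 5, 6}; NE contributions (8, 0, 0, 0, 13, 17), G = 38.

38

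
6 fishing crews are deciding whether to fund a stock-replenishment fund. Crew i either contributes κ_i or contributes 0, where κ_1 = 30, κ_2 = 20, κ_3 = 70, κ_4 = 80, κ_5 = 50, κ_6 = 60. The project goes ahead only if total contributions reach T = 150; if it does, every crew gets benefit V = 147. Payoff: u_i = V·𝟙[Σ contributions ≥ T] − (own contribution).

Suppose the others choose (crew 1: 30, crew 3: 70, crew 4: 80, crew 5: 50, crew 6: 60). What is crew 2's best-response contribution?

0

Others' total = 290 ≥ 150; contributing adds cost 20 for no extra benefit.
Best response: 0.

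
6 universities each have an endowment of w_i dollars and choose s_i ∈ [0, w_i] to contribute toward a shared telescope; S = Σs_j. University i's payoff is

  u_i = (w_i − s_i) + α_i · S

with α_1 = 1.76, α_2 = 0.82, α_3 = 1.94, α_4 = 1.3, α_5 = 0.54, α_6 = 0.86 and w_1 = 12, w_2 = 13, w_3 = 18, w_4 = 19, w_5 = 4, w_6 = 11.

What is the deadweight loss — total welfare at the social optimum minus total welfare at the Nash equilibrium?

174.16

∂u_i/∂s_i = α_i − 1, so university i contributes w_i if α_i > 1, else 0.
α_i > 1 for i ∈ {1, 3, 4}; NE contributions (12, 0, 18, 19, 0, 0), S = 49.
W^NE = Σw_i − S^NE + (Σα_i)·S^NE = 77 + 6.22·49 = 381.78.
Planner: ∂(Σu_j)/∂s_i = Σα_j − 1 = 6.22 > 0, so everyone contributes w_i; S^SO = 77, W^SO = 77 + 6.22·77 = 555.94.
Deadweight loss = 174.16.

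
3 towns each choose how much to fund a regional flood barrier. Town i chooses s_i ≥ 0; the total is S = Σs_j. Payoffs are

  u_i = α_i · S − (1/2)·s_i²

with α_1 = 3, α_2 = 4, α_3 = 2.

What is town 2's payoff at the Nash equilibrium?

28

Town i's FOC: ∂u_i/∂s_i = α_i − s_i = 0, so s_i* = α_i.
NE contributions = (3, 4, 2); S = 9.
u_2 = α_2·S − ½·(s_2)² = 4·9 − ½·4² = 28.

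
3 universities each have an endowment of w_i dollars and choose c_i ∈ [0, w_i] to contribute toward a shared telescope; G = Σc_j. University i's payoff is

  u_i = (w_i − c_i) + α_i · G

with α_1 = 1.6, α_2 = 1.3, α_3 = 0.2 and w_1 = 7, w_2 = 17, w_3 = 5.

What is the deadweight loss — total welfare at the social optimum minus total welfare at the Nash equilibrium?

10.5

∂u_i/∂c_i = α_i − 1, so university i contributes w_i if α_i > 1, else 0.
α_i > 1 for i ∈ {1, 2}; NE contributions (7, 17, 0), G = 24.
W^NE = Σw_i − G^NE + (Σα_i)·G^NE = 29 + 2.1·24 = 79.4.
Planner: ∂(Σu_j)/∂c_i = Σα_j − 1 = 2.1 > 0, so everyone contributes w_i; G^SO = 29, W^SO = 29 + 2.1·29 = 89.9.
Deadweight loss = 10.5.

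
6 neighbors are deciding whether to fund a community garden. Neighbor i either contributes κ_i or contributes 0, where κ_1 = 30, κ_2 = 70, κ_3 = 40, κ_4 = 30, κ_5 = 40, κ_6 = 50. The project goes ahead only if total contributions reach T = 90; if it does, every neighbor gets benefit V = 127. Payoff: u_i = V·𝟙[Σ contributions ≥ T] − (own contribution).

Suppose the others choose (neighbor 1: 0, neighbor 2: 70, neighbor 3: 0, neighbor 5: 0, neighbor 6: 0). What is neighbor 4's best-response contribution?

30

Others' total = 70. Contributing 30 brings total to 100 ≥ 90: gain V − κ_4 = 97.
Best response: 30.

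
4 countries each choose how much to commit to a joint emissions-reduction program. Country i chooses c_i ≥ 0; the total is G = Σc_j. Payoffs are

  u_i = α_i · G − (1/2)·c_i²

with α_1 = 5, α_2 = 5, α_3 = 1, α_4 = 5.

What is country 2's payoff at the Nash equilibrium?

Country i's FOC: ∂u_i/∂c_i = α_i − c_i = 0, so c_i* = α_i.
NE contributions = (5, 5, 1, 5); G = 16.
u_2 = α_2·G − ½·(c_2)² = 5·16 − ½·5² = 67.5.

67.5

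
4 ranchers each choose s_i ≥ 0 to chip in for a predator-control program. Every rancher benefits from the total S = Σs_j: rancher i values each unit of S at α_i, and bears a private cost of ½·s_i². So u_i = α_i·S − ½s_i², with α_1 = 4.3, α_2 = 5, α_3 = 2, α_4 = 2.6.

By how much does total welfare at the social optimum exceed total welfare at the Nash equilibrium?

220.335

Rancher i's FOC: ∂u_i/∂s_i = α_i − s_i = 0, so s_i* = α_i.
NE contributions = (4.3, 5, 2, 2.6); S = 13.9.
W^NE = (Σα)·S − ½Σα_i² = 13.9² − ½·54.25 = 166.085.
Planner sets s_i = Σα_j = 13.9 for every i, so S^SO = 4·13.9 = 55.6.
W^SO = (Σα)·S^SO − ½·4·(Σα)² = (4/2)·13.9² = 386.42.
Deadweight loss = W^SO − W^NE = 220.335.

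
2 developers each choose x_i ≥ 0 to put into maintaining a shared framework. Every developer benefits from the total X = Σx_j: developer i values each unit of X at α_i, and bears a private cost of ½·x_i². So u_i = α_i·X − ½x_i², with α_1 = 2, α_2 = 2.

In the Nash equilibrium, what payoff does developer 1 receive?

6

Developer i's FOC: ∂u_i/∂x_i = α_i − x_i = 0, so x_i* = α_i.
NE contributions = (2, 2); X = 4.
u_1 = α_1·X − ½·(x_1)² = 2·4 − ½·2² = 6.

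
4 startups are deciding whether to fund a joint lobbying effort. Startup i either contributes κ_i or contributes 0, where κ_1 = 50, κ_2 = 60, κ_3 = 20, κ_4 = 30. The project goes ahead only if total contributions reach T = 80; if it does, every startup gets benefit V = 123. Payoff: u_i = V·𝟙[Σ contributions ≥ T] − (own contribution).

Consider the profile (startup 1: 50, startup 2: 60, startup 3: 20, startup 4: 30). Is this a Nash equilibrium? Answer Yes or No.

No

Total = 160 ≥ 80: provided.
Startup 1 (pledges 50, payoff 73): dropping to 0 → total 110, payoff 123. Profitable deviation.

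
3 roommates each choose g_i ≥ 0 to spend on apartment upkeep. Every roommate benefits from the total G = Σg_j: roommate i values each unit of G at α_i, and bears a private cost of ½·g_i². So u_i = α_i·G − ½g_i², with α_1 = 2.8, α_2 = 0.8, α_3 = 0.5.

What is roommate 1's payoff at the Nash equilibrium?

Roommate i's FOC: ∂u_i/∂g_i = α_i − g_i = 0, so g_i* = α_i.
NE contributions = (2.8, 0.8, 0.5); G = 4.1.
u_1 = α_1·G − ½·(g_1)² = 2.8·4.1 − ½·2.8² = 7.56.

7.56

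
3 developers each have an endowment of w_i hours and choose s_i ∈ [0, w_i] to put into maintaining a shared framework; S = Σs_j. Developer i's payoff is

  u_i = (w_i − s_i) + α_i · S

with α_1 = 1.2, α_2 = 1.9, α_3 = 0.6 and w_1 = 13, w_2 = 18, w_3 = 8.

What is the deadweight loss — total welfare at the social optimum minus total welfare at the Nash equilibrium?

∂u_i/∂s_i = α_i − 1, so developer i contributes w_i if α_i > 1, else 0.
α_i > 1 for i ∈ {1, 2}; NE contributions (13, 18, 0), S = 31.
W^NE = Σw_i − S^NE + (Σα_i)·S^NE = 39 + 2.7·31 = 122.7.
Planner: ∂(Σu_j)/∂s_i = Σα_j − 1 = 2.7 > 0, so everyone contributes w_i; S^SO = 39, W^SO = 39 + 2.7·39 = 144.3.
Deadweight loss = 21.6.

21.6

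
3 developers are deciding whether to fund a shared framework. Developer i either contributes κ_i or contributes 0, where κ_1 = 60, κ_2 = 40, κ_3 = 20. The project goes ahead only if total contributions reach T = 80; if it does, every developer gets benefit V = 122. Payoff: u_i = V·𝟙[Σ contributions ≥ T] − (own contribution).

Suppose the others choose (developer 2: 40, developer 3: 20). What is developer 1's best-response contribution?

Others' total = 60. Contributing 60 brings total to 120 ≥ 80: gain V − κ_1 = 62.
Best response: 60.

60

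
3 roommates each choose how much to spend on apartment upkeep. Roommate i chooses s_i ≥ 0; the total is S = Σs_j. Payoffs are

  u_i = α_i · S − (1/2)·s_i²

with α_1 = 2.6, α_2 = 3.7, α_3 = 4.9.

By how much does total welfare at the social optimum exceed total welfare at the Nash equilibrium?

Roommate i's FOC: ∂u_i/∂s_i = α_i − s_i = 0, so s_i* = α_i.
NE contributions = (2.6, 3.7, 4.9); S = 11.2.
W^NE = (Σα)·S − ½Σα_i² = 11.2² − ½·44.46 = 103.21.
Planner sets s_i = Σα_j = 11.2 for every i, so S^SO = 3·11.2 = 33.6.
W^SO = (Σα)·S^SO − ½·3·(Σα)² = (3/2)·11.2² = 188.16.
Deadweight loss = W^SO − W^NE = 84.95.

84.95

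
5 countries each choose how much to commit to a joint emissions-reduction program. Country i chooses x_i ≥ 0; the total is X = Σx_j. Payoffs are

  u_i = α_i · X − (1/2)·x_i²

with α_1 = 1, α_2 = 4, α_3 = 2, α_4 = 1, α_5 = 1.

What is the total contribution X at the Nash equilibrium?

9

Country i's FOC: ∂u_i/∂x_i = α_i − x_i = 0, so x_i* = α_i.
NE contributions = (1, 4, 2, 1, 1); X = 9.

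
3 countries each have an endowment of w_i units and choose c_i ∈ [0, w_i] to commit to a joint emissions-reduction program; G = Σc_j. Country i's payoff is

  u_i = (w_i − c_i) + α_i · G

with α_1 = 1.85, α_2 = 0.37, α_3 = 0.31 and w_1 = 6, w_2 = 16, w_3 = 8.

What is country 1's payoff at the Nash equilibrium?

11.1

∂u_i/∂c_i = α_i − 1, so country i contributes w_i if α_i > 1, else 0.
α_i > 1 for i ∈ {1}; NE contributions (6, 0, 0), G = 6.
u_1 = (6 − 6) + 1.85·6 = 11.1.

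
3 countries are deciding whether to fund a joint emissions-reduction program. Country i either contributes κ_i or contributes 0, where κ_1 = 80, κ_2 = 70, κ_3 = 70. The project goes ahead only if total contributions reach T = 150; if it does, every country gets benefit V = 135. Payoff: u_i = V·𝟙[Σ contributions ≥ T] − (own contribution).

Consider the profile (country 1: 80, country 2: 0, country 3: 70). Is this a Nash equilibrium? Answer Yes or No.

Yes

Total = 150 ≥ 150: provided.
Country 1 (pledges 80, payoff 55): dropping to 0 → total 70, payoff 0. No gain.
Country 2 (pledges 0, payoff 135): pledging 70 → total 220, payoff 65. No gain.
Country 3 (pledges 70, payoff 65): dropping to 0 → total 80, payoff 0. No gain.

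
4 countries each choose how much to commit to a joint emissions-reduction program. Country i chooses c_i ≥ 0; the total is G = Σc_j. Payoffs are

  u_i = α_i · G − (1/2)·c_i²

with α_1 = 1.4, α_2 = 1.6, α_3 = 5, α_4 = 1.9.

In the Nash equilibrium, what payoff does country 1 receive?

Country i's FOC: ∂u_i/∂c_i = α_i − c_i = 0, so c_i* = α_i.
NE contributions = (1.4, 1.6, 5, 1.9); G = 9.9.
u_1 = α_1·G − ½·(c_1)² = 1.4·9.9 − ½·1.4² = 12.88.

12.88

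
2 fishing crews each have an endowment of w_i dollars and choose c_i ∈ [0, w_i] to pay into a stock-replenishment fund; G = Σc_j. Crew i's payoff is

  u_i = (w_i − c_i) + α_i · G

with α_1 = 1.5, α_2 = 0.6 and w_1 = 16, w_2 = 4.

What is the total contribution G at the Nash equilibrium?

∂u_i/∂c_i = α_i − 1, so crew i contributes w_i if α_i > 1, else 0.
α_i > 1 for i ∈ {1}; NE contributions (16, 0), G = 16.

16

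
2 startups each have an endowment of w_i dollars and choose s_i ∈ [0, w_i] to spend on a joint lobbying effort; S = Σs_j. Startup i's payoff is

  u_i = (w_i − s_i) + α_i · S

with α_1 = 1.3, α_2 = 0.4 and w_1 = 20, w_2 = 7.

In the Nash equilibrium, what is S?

∂u_i/∂s_i = α_i − 1, so startup i contributes w_i if α_i > 1, else 0.
α_i > 1 for i ∈ {1}; NE contributions (20, 0), S = 20.

20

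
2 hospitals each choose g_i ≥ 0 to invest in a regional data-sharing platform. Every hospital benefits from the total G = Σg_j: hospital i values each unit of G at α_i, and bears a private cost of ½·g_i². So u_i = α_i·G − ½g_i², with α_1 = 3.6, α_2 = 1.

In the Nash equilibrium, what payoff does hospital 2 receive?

4.1

Hospital i's FOC: ∂u_i/∂g_i = α_i − g_i = 0, so g_i* = α_i.
NE contributions = (3.6, 1); G = 4.6.
u_2 = α_2·G − ½·(g_2)² = 1·4.6 − ½·1² = 4.1.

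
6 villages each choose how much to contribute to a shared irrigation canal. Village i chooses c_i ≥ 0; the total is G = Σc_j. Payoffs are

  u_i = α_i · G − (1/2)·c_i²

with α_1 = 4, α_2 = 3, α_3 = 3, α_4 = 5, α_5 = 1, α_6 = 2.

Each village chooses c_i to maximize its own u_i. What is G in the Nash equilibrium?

Village i's FOC: ∂u_i/∂c_i = α_i − c_i = 0, so c_i* = α_i.
NE contributions = (4, 3, 3, 5, 1, 2); G = 18.

18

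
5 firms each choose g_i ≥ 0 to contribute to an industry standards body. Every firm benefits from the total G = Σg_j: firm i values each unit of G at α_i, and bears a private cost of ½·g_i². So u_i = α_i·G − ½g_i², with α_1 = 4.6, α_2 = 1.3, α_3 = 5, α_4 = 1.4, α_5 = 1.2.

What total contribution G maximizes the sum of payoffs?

Planner FOC: ∂(Σu_j)/∂g_i = (Σα_j) − g_i = 0, so g_i^SO = Σα_j = 13.5 for every i; G^SO = 67.5.

67.5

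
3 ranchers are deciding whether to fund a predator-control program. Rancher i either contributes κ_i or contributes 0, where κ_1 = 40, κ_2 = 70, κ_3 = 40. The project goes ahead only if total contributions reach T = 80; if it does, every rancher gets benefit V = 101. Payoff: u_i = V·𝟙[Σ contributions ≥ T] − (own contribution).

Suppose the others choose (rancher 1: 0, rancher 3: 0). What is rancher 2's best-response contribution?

0

Others' total = 0. Even contributing 70 gives 70 < 80: no benefit either way.
Best response: 0.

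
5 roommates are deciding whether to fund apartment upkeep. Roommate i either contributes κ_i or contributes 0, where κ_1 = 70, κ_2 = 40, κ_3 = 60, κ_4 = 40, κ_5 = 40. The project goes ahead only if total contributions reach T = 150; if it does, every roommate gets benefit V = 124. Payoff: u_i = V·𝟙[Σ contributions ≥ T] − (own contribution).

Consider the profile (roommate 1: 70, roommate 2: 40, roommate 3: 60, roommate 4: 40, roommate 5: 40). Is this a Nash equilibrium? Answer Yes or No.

No

Total = 250 ≥ 150: provided.
Roommate 1 (pledges 70, payoff 54): dropping to 0 → total 180, payoff 124. Profitable deviation.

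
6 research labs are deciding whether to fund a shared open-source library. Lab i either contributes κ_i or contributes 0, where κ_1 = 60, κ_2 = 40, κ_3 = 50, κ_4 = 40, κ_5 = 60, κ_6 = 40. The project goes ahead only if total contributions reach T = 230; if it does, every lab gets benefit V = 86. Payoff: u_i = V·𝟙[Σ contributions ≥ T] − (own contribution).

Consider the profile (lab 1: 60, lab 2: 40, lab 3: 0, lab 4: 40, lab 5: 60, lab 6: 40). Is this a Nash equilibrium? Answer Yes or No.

Total = 240 ≥ 230: provided.
Lab 1 (pledges 60, payoff 26): dropping to 0 → total 180, payoff 0. No gain.
Lab 2 (pledges 40, payoff 46): dropping to 0 → total 200, payoff 0. No gain.
Lab 3 (pledges 0, payoff 86): pledging 50 → total 290, payoff 36. No gain.
Lab 4 (pledges 40, payoff 46): dropping to 0 → total 200, payoff 0. No gain.
Lab 5 (pledges 60, payoff 26): dropping to 0 → total 180, payoff 0. No gain.
Lab 6 (pledges 40, payoff 46): dropping to 0 → total 200, payoff 0. No gain.

Yes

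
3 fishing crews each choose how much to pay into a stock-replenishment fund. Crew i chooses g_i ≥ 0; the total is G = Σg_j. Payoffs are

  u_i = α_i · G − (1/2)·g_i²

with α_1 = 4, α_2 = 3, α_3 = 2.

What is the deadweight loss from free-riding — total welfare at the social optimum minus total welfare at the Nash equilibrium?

55

Crew i's FOC: ∂u_i/∂g_i = α_i − g_i = 0, so g_i* = α_i.
NE contributions = (4, 3, 2); G = 9.
W^NE = (Σα)·G − ½Σα_i² = 9² − ½·29 = 66.5.
Planner sets g_i = Σα_j = 9 for every i, so G^SO = 3·9 = 27.
W^SO = (Σα)·G^SO − ½·3·(Σα)² = (3/2)·9² = 121.5.
Deadweight loss = W^SO − W^NE = 55.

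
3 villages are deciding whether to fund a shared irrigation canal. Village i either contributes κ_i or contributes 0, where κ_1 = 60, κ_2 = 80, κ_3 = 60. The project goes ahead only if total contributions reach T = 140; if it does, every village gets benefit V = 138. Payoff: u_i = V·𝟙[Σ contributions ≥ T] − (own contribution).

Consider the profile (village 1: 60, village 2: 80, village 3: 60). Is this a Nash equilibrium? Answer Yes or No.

No

Total = 200 ≥ 140: provided.
Village 1 (pledges 60, payoff 78): dropping to 0 → total 140, payoff 138. Profitable deviation.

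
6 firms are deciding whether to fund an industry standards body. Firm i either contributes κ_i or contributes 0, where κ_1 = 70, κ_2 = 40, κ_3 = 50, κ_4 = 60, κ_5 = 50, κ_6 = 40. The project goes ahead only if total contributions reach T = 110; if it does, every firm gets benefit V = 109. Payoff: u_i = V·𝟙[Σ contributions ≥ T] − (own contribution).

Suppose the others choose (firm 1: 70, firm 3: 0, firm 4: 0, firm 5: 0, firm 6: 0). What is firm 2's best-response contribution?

Others' total = 70. Contributing 40 brings total to 110 ≥ 110: gain V − κ_2 = 69.
Best response: 40.

40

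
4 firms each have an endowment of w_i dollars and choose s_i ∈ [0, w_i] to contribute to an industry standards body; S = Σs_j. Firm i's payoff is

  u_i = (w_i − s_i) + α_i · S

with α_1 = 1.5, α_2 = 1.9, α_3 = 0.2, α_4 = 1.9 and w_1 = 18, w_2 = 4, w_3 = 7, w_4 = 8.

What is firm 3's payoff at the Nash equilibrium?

13

∂u_i/∂s_i = α_i − 1, so firm i contributes w_i if α_i > 1, else 0.
α_i > 1 for i ∈ {1, 2, 4}; NE contributions (18, 4, 0, 8), S = 30.
u_3 = (7 − 0) + 0.2·30 = 13.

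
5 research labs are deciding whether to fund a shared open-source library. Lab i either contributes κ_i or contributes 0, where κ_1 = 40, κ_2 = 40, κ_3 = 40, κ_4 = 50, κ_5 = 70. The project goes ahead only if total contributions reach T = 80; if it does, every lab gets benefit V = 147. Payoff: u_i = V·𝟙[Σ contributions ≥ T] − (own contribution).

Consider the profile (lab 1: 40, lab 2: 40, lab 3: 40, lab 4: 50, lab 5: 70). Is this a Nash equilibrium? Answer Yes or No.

No

Total = 240 ≥ 80: provided.
Lab 1 (pledges 40, payoff 107): dropping to 0 → total 200, payoff 147. Profitable deviation.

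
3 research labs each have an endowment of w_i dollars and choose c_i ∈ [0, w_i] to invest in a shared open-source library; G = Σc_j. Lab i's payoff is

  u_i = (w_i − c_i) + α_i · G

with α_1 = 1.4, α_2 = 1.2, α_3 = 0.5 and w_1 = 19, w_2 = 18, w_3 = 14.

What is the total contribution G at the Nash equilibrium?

37

∂u_i/∂c_i = α_i − 1, so lab i contributes w_i if α_i > 1, else 0.
α_i > 1 for i ∈ {1, 2}; NE contributions (19, 18, 0), G = 37.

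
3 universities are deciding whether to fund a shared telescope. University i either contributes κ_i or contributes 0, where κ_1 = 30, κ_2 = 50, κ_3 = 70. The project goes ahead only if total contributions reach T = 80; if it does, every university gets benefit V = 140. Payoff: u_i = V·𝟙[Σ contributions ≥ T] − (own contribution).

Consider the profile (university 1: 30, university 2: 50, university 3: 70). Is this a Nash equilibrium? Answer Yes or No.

Total = 150 ≥ 80: provided.
University 1 (pledges 30, payoff 110): dropping to 0 → total 120, payoff 140. Profitable deviation.

No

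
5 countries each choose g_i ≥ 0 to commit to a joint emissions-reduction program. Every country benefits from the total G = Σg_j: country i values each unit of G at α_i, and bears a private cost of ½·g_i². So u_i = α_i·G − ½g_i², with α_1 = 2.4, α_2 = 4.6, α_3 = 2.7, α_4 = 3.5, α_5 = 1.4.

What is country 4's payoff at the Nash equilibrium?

Country i's FOC: ∂u_i/∂g_i = α_i − g_i = 0, so g_i* = α_i.
NE contributions = (2.4, 4.6, 2.7, 3.5, 1.4); G = 14.6.
u_4 = α_4·G − ½·(g_4)² = 3.5·14.6 − ½·3.5² = 44.975.

44.975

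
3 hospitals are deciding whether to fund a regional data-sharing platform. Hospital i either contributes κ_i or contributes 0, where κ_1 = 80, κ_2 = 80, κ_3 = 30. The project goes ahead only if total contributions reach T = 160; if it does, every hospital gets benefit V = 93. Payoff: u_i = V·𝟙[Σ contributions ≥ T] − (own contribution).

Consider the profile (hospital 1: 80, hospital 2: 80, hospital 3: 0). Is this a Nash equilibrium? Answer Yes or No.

Yes

Total = 160 ≥ 160: provided.
Hospital 1 (pledges 80, payoff 13): dropping to 0 → total 80, payoff 0. No gain.
Hospital 2 (pledges 80, payoff 13): dropping to 0 → total 80, payoff 0. No gain.
Hospital 3 (pledges 0, payoff 93): pledging 30 → total 190, payoff 63. No gain.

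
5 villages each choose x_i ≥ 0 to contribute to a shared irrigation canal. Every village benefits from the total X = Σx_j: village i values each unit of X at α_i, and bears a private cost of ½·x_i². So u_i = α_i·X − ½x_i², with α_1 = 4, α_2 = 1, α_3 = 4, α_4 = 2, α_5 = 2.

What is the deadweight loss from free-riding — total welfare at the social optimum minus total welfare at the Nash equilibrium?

274

Village i's FOC: ∂u_i/∂x_i = α_i − x_i = 0, so x_i* = α_i.
NE contributions = (4, 1, 4, 2, 2); X = 13.
W^NE = (Σα)·X − ½Σα_i² = 13² − ½·41 = 148.5.
Planner sets x_i = Σα_j = 13 for every i, so X^SO = 5·13 = 65.
W^SO = (Σα)·X^SO − ½·5·(Σα)² = (5/2)·13² = 422.5.
Deadweight loss = W^SO − W^NE = 274.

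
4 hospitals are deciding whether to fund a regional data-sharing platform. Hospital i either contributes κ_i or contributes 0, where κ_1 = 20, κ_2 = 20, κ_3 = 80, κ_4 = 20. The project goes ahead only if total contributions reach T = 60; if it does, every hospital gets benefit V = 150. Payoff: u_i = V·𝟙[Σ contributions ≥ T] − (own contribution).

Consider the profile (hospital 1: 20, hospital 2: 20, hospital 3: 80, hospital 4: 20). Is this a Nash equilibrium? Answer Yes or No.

No

Total = 140 ≥ 60: provided.
Hospital 1 (pledges 20, payoff 130): dropping to 0 → total 120, payoff 150. Profitable deviation.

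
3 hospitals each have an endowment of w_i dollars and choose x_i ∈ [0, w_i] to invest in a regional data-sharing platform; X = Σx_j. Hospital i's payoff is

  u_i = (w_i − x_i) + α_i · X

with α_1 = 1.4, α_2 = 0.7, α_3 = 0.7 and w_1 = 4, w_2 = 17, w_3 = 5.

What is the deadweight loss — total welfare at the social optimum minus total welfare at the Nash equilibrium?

∂u_i/∂x_i = α_i − 1, so hospital i contributes w_i if α_i > 1, else 0.
α_i > 1 for i ∈ {1}; NE contributions (4, 0, 0), X = 4.
W^NE = Σw_i − X^NE + (Σα_i)·X^NE = 26 + 1.8·4 = 33.2.
Planner: ∂(Σu_j)/∂x_i = Σα_j − 1 = 1.8 > 0, so everyone contributes w_i; X^SO = 26, W^SO = 26 + 1.8·26 = 72.8.
Deadweight loss = 39.6.

39.6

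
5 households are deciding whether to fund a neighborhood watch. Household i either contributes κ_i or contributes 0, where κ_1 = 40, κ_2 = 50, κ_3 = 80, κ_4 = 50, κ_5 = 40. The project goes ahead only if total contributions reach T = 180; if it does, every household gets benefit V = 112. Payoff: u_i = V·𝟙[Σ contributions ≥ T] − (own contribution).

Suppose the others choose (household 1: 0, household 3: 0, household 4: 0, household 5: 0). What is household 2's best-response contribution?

0

Others' total = 0. Even contributing 50 gives 50 < 180: no benefit either way.
Best response: 0.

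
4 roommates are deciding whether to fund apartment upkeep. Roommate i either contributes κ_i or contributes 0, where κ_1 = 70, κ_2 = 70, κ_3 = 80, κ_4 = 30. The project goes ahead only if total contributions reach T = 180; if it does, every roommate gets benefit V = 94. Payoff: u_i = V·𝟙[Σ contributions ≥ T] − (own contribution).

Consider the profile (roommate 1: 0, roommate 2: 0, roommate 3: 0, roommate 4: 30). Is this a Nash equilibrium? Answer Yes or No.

No

Total = 30 < 180: not provided.
Roommate 1 (pledges 0, payoff 0): pledging 70 → total 100, payoff -70. No gain.
Roommate 2 (pledges 0, payoff 0): pledging 70 → total 100, payoff -70. No gain.
Roommate 3 (pledges 0, payoff 0): pledging 80 → total 110, payoff -80. No gain.
Roommate 4 (pledges 30, payoff -30): dropping to 0 → total 0, payoff 0. Profitable deviation.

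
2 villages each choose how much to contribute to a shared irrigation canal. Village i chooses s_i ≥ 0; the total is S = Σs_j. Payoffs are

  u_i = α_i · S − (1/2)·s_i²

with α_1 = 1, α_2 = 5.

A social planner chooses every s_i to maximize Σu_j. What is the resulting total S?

Planner FOC: ∂(Σu_j)/∂s_i = (Σα_j) − s_i = 0, so s_i^SO = Σα_j = 6 for every i; S^SO = 12.

12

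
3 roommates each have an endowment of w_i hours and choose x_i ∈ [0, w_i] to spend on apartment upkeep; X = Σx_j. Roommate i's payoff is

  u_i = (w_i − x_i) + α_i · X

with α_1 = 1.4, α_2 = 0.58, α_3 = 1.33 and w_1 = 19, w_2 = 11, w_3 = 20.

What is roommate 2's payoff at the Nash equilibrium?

∂u_i/∂x_i = α_i − 1, so roommate i contributes w_i if α_i > 1, else 0.
α_i > 1 for i ∈ {1, 3}; NE contributions (19, 0, 20), X = 39.
u_2 = (11 − 0) + 0.58·39 = 33.62.

33.62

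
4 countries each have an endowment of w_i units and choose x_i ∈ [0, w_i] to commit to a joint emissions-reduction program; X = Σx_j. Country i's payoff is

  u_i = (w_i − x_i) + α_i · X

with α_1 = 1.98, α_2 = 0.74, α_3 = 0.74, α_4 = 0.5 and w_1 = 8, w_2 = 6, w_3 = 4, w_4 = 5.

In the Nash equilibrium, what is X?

8

∂u_i/∂x_i = α_i − 1, so country i contributes w_i if α_i > 1, else 0.
α_i > 1 for i ∈ {1}; NE contributions (8, 0, 0, 0), X = 8.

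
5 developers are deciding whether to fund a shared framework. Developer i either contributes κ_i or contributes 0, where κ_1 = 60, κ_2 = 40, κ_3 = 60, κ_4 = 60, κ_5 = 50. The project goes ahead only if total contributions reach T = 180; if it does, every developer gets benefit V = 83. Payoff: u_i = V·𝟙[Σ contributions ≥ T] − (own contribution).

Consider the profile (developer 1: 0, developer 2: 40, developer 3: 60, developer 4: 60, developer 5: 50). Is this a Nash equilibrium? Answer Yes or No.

Total = 210 ≥ 180: provided.
Developer 1 (pledges 0, payoff 83): pledging 60 → total 270, payoff 23. No gain.
Developer 2 (pledges 40, payoff 43): dropping to 0 → total 170, payoff 0. No gain.
Developer 3 (pledges 60, payoff 23): dropping to 0 → total 150, payoff 0. No gain.
Developer 4 (pledges 60, payoff 23): dropping to 0 → total 150, payoff 0. No gain.
Developer 5 (pledges 50, payoff 33): dropping to 0 → total 160, payoff 0. No gain.

Yes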